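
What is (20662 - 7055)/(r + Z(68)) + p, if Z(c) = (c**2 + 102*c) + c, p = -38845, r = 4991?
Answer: -645551448/16619 ≈ -38844.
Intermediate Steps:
Z(c) = c**2 + 103*c
(20662 - 7055)/(r + Z(68)) + p = (20662 - 7055)/(4991 + 68*(103 + 68)) - 38845 = 13607/(4991 + 68*171) - 38845 = 13607/(4991 + 11628) - 38845 = 13607/16619 - 38845 = -645551448/16619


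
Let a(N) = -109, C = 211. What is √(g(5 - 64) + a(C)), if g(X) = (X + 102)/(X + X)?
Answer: I*√1522790/118 ≈ 10.458*I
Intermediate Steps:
g(X) = (102 + X)/(2*X) (g(X) = (102 + X)/((2*X)) = (102 + X)*(1/(2*X)) = (102 + X)/(2*X))
√(g(5 - 64) + a(C)) = √((102 + (5 - 64))/(2*(5 - 64)) - 109) = √((½)*(102 - 59)/(-59) - 109) = √((½)*(-1/59)*43 - 109) = √(-43/118 - 109) = √(-12905/118) = I*√1522790/118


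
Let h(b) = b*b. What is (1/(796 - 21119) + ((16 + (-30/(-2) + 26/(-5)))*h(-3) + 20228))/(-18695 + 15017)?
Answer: -1039531609/186869985 ≈ -5.5629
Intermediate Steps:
h(b) = b²
(1/(796 - 21119) + ((16 + (-30/(-2) + 26/(-5)))*h(-3) + 20228))/(-18695 + 15017) = (1/(796 - 21119) + ((16 + (-30/(-2) + 26/(-5)))*(-3)² + 20228))/(-18695 + 15017) = (1/(-20323) + ((16 + (-30*(-½) + 26*(-⅕)))*9 + 20228))/(-3678) = (-1/20323 + ((16 + (15 - 26/5))*9 + 20228))*(-1/3678) = (-1/20323 + ((16 + 49/5)*9 + 20228))*(-1/3678) = (-1/20323 + ((129/5)*9 + 20228))*(-1/3678) = (-1/20323 + (1161/5 + 20228))*(-1/3678) = (-1/20323 + 102301/5)*(-1/3678) = (2079063218/101615)*(-1/3678) = -1039531609/186869985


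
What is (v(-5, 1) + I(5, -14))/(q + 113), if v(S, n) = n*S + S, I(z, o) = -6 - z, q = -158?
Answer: 7/15 ≈ 0.46667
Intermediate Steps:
v(S, n) = S + S*n (v(S, n) = S*n + S = S + S*n)
(v(-5, 1) + I(5, -14))/(q + 113) = (-5*(1 + 1) + (-6 - 1*5))/(-158 + 113) = (-5*2 + (-6 - 5))/(-45) = (-10 - 11)*(-1/45) = -21*(-1/45) = 7/15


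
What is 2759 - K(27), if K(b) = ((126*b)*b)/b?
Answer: -643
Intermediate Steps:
K(b) = 126*b (K(b) = (126*b²)/b = 126*b)
2759 - K(27) = 2759 - 126*27 = 2759 - 1*3402 = 2759 - 3402 = -643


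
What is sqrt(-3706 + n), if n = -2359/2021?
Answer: 3*I*sqrt(1682411765)/2021 ≈ 60.887*I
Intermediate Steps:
n = -2359/2021 (n = -2359*1/2021 = -2359/2021 ≈ -1.1672)
sqrt(-3706 + n) = sqrt(-3706 - 2359/2021) = sqrt(-7492185/2021) = 3*I*sqrt(1682411765)/2021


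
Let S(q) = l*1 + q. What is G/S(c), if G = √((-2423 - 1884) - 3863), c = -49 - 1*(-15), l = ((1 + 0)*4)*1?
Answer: -I*√8170/30 ≈ -3.0129*I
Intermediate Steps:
l = 4 (l = (1*4)*1 = 4*1 = 4)
c = -34 (c = -49 + 15 = -34)
G = I*√8170 (G = √(-4307 - 3863) = √(-8170) = I*√8170 ≈ 90.388*I)
S(q) = 4 + q (S(q) = 4*1 + q = 4 + q)
G/S(c) = (I*√8170)/(4 - 34) = (I*√8170)/(-30) = (I*√8170)*(-1/30) = -I*√8170/30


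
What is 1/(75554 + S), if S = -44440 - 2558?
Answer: 1/28556 ≈ 3.5019e-5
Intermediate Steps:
S = -46998
1/(75554 + S) = 1/(75554 - 46998) = 1/28556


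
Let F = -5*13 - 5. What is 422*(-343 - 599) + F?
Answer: -397594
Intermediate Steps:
F = -70 (F = -65 - 5 = -70)
422*(-343 - 599) + F = 422*(-343 - 599) - 70 = 422*(-942) - 70 = -397524 - 70 = -397594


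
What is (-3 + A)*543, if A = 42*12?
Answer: 272043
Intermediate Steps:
A = 504
(-3 + A)*543 = (-3 + 504)*543 = 501*543 = 272043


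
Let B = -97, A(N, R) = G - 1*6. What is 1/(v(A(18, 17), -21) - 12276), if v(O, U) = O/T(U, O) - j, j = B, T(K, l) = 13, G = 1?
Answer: -13/158332 ≈ -8.2106e-5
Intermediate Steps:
A(N, R) = -5 (A(N, R) = 1 - 1*6 = 1 - 6 = -5)
j = -97
v(O, U) = 97 + O/13 (v(O, U) = O/13 - 1*(-97) = O*(1/13) + 97 = O/13 + 97 = 97 + O/13)
1/(v(A(18, 17), -21) - 12276) = 1/((97 + (1/13)*(-5)) - 12276) = 1/((97 - 5/13) - 12276) = 1/(1256/13 - 12276) = 1/(-158332/13) = -13/158332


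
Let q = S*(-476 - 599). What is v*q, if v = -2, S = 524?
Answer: 1126600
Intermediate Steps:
q = -563300 (q = 524*(-476 - 599) = 524*(-1075) = -563300)
v*q = -2*(-563300) = 1126600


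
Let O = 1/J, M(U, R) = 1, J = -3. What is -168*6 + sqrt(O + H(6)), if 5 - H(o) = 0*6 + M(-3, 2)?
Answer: -1008 + sqrt(33)/3 ≈ -1006.1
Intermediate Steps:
O = -1/3 (O = 1/(-3) = -1/3 ≈ -0.33333)
H(o) = 4 (H(o) = 5 - (0*6 + 1) = 5 - (0 + 1) = 5 - 1*1 = 5 - 1 = 4)
-168*6 + sqrt(O + H(6)) = -168*6 + sqrt(-1/3 + 4) = -24*42 + sqrt(11/3) = -1008 + sqrt(33)/3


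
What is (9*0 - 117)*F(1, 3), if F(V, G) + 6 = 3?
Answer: 351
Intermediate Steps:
F(V, G) = -3 (F(V, G) = -6 + 3 = -3)
(9*0 - 117)*F(1, 3) = (9*0 - 117)*(-3) = (0 - 117)*(-3) = -117*(-3) = 351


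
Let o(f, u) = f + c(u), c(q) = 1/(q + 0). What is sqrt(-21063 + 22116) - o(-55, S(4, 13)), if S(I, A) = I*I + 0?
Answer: 879/16 + 9*sqrt(13) ≈ 87.387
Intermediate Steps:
c(q) = 1/q
S(I, A) = I**2 (S(I, A) = I**2 + 0 = I**2)
o(f, u) = f + 1/u
sqrt(-21063 + 22116) - o(-55, S(4, 13)) = sqrt(-21063 + 22116) - (-55 + 1/(4**2)) = sqrt(1053) - (-55 + 1/16) = 9*sqrt(13) - (-55 + 1/16) = 9*sqrt(13) - 1*(-879/16) = 9*sqrt(13) + 879/16 = 879/16 + 9*sqrt(13)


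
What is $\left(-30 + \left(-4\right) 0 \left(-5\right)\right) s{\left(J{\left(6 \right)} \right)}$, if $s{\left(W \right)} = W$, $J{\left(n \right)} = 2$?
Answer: $-60$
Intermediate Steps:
$\left(-30 + \left(-4\right) 0 \left(-5\right)\right) s{\left(J{\left(6 \right)} \right)} = \left(-30 + \left(-4\right) 0 \left(-5\right)\right) 2 = \left(-30 + 0 \left(-5\right)\right) 2 = \left(-30 + 0\right) 2 = \left(-30\right) 2 = -60$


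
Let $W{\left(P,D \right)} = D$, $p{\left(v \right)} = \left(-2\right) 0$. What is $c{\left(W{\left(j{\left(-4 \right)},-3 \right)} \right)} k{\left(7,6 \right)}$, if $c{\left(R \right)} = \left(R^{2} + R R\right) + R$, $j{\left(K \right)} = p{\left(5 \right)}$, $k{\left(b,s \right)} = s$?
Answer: $90$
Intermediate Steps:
$p{\left(v \right)} = 0$
$j{\left(K \right)} = 0$
$c{\left(R \right)} = R + 2 R^{2}$ ($c{\left(R \right)} = \left(R^{2} + R^{2}\right) + R = 2 R^{2} + R = R + 2 R^{2}$)
$c{\left(W{\left(j{\left(-4 \right)},-3 \right)} \right)} k{\left(7,6 \right)} = - 3 \left(1 + 2 \left(-3\right)\right) 6 = - 3 \left(1 - 6\right) 6 = \left(-3\right) \left(-5\right) 6 = 15 \cdot 6 = 90$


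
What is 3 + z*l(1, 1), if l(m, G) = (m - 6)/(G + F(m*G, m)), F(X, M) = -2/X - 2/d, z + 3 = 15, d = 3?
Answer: 39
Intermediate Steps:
z = 12 (z = -3 + 15 = 12)
F(X, M) = -⅔ - 2/X (F(X, M) = -2/X - 2/3 = -2/X - 2*⅓ = -2/X - ⅔ = -⅔ - 2/X)
l(m, G) = (-6 + m)/(-⅔ + G - 2/(G*m)) (l(m, G) = (m - 6)/(G + (-⅔ - 2*1/(G*m))) = (-6 + m)/(G + (-⅔ - 2*1/(G*m))) = (-6 + m)/(G + (-⅔ - 2/(G*m))) = (-6 + m)/(-⅔ + G - 2/(G*m)))
3 + z*l(1, 1) = 3 + 12*(-3*1*1*(-6 + 1)/(6 - 1*1*1*(-2 + 3*1))) = 3 + 12*(-3*1*1*(-5)/(6 - 1*1*1*(-2 + 3))) = 3 + 12*(-3*1*1*(-5)/(6 - 1*1*1*1)) = 3 + 12*(-3*1*1*(-5)/(6 - 1)) = 3 + 12*(-3*1*1*(-5)/5) = 3 + 12*(-3*1*1*⅕*(-5)) = 3 + 12*3 = 3 + 36 = 39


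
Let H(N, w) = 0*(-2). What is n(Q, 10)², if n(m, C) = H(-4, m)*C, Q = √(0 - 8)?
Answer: 0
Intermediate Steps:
Q = 2*I*√2 (Q = √(-8) = 2*I*√2 ≈ 2.8284*I)
H(N, w) = 0
n(m, C) = 0 (n(m, C) = 0*C = 0)
n(Q, 10)² = 0² = 0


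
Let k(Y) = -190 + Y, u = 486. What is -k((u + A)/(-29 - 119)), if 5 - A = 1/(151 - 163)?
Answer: 343333/1776 ≈ 193.32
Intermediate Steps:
A = 61/12 (A = 5 - 1/(151 - 163) = 5 - 1/(-12) = 5 - 1*(-1/12) = 5 + 1/12 = 61/12 ≈ 5.0833)
-k((u + A)/(-29 - 119)) = -(-190 + (486 + 61/12)/(-29 - 119)) = -(-190 + (5893/12)/(-148)) = -(-190 + (5893/12)*(-1/148)) = -(-190 - 5893/1776) = -1*(-343333/1776) = 343333/1776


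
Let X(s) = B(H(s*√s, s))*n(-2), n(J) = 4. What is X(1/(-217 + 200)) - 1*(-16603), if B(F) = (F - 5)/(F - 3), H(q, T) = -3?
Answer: 49825/3 ≈ 16608.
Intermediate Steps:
B(F) = (-5 + F)/(-3 + F)
X(s) = 16/3 (X(s) = ((-5 - 3)/(-3 - 3))*4 = (-8/(-6))*4 = -⅙*(-8)*4 = (4/3)*4 = 16/3)
X(1/(-217 + 200)) - 1*(-16603) = 16/3 - 1*(-16603) = 16/3 + 16603 = 49825/3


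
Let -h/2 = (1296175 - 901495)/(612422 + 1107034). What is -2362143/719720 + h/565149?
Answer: -1839271062330029/560406309587160 ≈ -3.2820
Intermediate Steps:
h = -16445/35822 (h = -2*(1296175 - 901495)/(612422 + 1107034) = -789360/1719456 = -2*16445/71644 = -16445/35822 ≈ -0.45908)
-2362143/719720 + h/565149 = -2362143/719720 - 16445/35822/565149 = -2362143*1/719720 - 16445/35822*1/565149 = -2362143/719720 - 1265/1557289806 = -1839271062330029/560406309587160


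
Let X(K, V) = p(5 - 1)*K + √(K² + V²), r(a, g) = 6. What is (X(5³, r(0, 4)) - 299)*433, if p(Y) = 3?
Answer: 32908 + 433*√15661 ≈ 87095.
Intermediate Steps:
X(K, V) = √(K² + V²) + 3*K (X(K, V) = 3*K + √(K² + V²) = √(K² + V²) + 3*K)
(X(5³, r(0, 4)) - 299)*433 = ((√((5³)² + 6²) + 3*5³) - 299)*433 = ((√(125² + 36) + 3*125) - 299)*433 = ((√(15625 + 36) + 375) - 299)*433 = ((√15661 + 375) - 299)*433 = ((375 + √15661) - 299)*433 = (76 + √15661)*433 = 32908 + 433*√15661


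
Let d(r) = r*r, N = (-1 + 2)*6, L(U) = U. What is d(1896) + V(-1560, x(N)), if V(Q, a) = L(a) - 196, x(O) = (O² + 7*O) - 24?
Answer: 3594674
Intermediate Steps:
N = 6 (N = 1*6 = 6)
x(O) = -24 + O² + 7*O
V(Q, a) = -196 + a (V(Q, a) = a - 196 = -196 + a)
d(r) = r²
d(1896) + V(-1560, x(N)) = 1896² + (-196 + (-24 + 6² + 7*6)) = 3594816 + (-196 + (-24 + 36 + 42)) = 3594816 + (-196 + 54) = 3594816 - 142 = 3594674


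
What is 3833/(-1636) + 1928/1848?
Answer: -491147/377916 ≈ -1.2996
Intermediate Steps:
3833/(-1636) + 1928/1848 = 3833*(-1/1636) + 1928*(1/1848) = -3833/1636 + 241/231 = -491147/377916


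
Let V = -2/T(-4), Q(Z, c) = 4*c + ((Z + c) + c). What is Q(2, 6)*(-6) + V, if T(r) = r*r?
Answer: -1825/8 ≈ -228.13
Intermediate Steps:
Q(Z, c) = Z + 6*c (Q(Z, c) = 4*c + (Z + 2*c) = Z + 6*c)
T(r) = r**2
V = -1/8 (V = -2/((-4)**2) = -2/16 = -2*1/16 = -1/8 ≈ -0.12500)
Q(2, 6)*(-6) + V = (2 + 6*6)*(-6) - 1/8 = (2 + 36)*(-6) - 1/8 = 38*(-6) - 1/8 = -228 - 1/8 = -1825/8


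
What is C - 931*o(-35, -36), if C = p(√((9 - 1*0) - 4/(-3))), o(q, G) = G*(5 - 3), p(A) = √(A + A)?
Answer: 67032 + √2*3^(¾)*31^(¼)/3 ≈ 67035.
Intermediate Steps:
p(A) = √2*√A (p(A) = √(2*A) = √2*√A)
o(q, G) = 2*G (o(q, G) = G*2 = 2*G)
C = √2*3^(¾)*31^(¼)/3 (C = √2*√(√((9 - 1*0) - 4/(-3))) = √2*√(√((9 + 0) - 4*(-⅓))) = √2*√(√(9 + 4/3)) = √2*√(√(31/3)) = √2*√(√93/3) = √2*(3^(¾)*31^(¼)/3) = √2*3^(¾)*31^(¼)/3 ≈ 2.5356)
C - 931*o(-35, -36) = √2*3^(¾)*31^(¼)/3 - 1862*(-36) = √2*3^(¾)*31^(¼)/3 - 931*(-72) = √2*3^(¾)*31^(¼)/3 + 67032 = 67032 + √2*3^(¾)*31^(¼)/3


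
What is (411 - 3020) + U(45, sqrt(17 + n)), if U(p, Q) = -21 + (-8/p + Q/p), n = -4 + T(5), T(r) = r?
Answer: -118358/45 + sqrt(2)/15 ≈ -2630.1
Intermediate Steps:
n = 1 (n = -4 + 5 = 1)
U(p, Q) = -21 - 8/p + Q/p
(411 - 3020) + U(45, sqrt(17 + n)) = (411 - 3020) + (-8 + sqrt(17 + 1) - 21*45)/45 = -2609 + (-8 + sqrt(18) - 945)/45 = -2609 + (-8 + 3*sqrt(2) - 945)/45 = -2609 + (-953 + 3*sqrt(2))/45 = -2609 + (-953/45 + sqrt(2)/15) = -118358/45 + sqrt(2)/15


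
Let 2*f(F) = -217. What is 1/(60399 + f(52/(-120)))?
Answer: 2/120581 ≈ 1.6586e-5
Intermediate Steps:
f(F) = -217/2 (f(F) = (½)*(-217) = -217/2)
1/(60399 + f(52/(-120))) = 1/(60399 - 217/2) = 1/(120581/2) = 2/120581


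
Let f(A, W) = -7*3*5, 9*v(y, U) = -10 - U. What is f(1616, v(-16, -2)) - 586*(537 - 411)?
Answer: -73941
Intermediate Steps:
v(y, U) = -10/9 - U/9 (v(y, U) = (-10 - U)/9 = -10/9 - U/9)
f(A, W) = -105 (f(A, W) = -21*5 = -105)
f(1616, v(-16, -2)) - 586*(537 - 411) = -105 - 586*(537 - 411) = -105 - 586*126 = -105 - 1*73836 = -105 - 73836 = -73941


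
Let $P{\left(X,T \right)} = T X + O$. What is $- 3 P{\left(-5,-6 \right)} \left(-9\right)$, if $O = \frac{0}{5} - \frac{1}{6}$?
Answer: $\frac{1611}{2} \approx 805.5$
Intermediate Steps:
$O = - \frac{1}{6}$ ($O = 0 \cdot \frac{1}{5} - \frac{1}{6} = 0 - \frac{1}{6} = - \frac{1}{6} \approx -0.16667$)
$P{\left(X,T \right)} = - \frac{1}{6} + T X$ ($P{\left(X,T \right)} = T X - \frac{1}{6} = - \frac{1}{6} + T X$)
$- 3 P{\left(-5,-6 \right)} \left(-9\right) = - 3 \left(- \frac{1}{6} - -30\right) \left(-9\right) = - 3 \left(- \frac{1}{6} + 30\right) \left(-9\right) = - 3 \cdot \frac{179}{6} \left(-9\right) = \left(-3\right) \left(- \frac{537}{2}\right) = \frac{1611}{2}$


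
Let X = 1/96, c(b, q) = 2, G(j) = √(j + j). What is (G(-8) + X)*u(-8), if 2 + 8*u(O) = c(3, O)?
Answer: 0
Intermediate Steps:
G(j) = √2*√j (G(j) = √(2*j) = √2*√j)
u(O) = 0 (u(O) = -¼ + (⅛)*2 = -¼ + ¼ = 0)
X = 1/96 ≈ 0.010417
(G(-8) + X)*u(-8) = (√2*√(-8) + 1/96)*0 = (√2*(2*I*√2) + 1/96)*0 = (4*I + 1/96)*0 = (1/96 + 4*I)*0 = 0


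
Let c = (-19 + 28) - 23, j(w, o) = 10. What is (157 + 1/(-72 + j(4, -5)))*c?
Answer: -68131/31 ≈ -2197.8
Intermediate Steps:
c = -14 (c = 9 - 23 = -14)
(157 + 1/(-72 + j(4, -5)))*c = (157 + 1/(-72 + 10))*(-14) = (157 + 1/(-62))*(-14) = (157 - 1/62)*(-14) = (9733/62)*(-14) = -68131/31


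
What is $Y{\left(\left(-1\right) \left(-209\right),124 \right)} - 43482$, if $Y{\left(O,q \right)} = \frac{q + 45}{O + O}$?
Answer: $- \frac{18175307}{418} \approx -43482.0$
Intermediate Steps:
$Y{\left(O,q \right)} = \frac{45 + q}{2 O}$
$Y{\left(\left(-1\right) \left(-209\right),124 \right)} - 43482 = \frac{45 + 124}{2 \left(\left(-1\right) \left(-209\right)\right)} - 43482 = \frac{1}{2} \cdot \frac{1}{209} \cdot 169 - 43482 = \frac{169}{418} - 43482 = - \frac{18175307}{418}$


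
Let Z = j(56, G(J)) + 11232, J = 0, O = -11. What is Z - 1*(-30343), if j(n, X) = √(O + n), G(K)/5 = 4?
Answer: 41575 + 3*√5 ≈ 41582.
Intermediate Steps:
G(K) = 20 (G(K) = 5*4 = 20)
j(n, X) = √(-11 + n)
Z = 11232 + 3*√5 (Z = √(-11 + 56) + 11232 = √45 + 11232 = 3*√5 + 11232 = 11232 + 3*√5 ≈ 11239.)
Z - 1*(-30343) = (11232 + 3*√5) - 1*(-30343) = (11232 + 3*√5) + 30343 = 41575 + 3*√5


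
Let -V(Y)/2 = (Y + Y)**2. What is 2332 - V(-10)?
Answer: 3132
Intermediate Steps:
V(Y) = -8*Y**2 (V(Y) = -2*(Y + Y)**2 = -2*4*Y**2 = -8*Y**2)
2332 - V(-10) = 2332 - (-8)*(-10)**2 = 2332 - (-8)*100 = 2332 - 1*(-800) = 2332 + 800 = 3132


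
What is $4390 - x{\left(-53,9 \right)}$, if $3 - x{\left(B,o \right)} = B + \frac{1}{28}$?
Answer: $\frac{121353}{28} \approx 4334.0$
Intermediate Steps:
$x{\left(B,o \right)} = \frac{83}{28} - B$ ($x{\left(B,o \right)} = 3 - \left(B + \frac{1}{28}\right) = 3 - \left(\frac{1}{28} + B\right) = \frac{83}{28} - B$)
$4390 - x{\left(-53,9 \right)} = 4390 - \left(\frac{83}{28} - -53\right) = 4390 - \left(\frac{83}{28} + 53\right) = 4390 - \frac{1567}{28} = \frac{121353}{28}$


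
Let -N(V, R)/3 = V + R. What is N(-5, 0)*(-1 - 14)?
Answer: -225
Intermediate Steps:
N(V, R) = -3*R - 3*V (N(V, R) = -3*(V + R) = -3*(R + V) = -3*R - 3*V)
N(-5, 0)*(-1 - 14) = (-3*0 - 3*(-5))*(-1 - 14) = (0 + 15)*(-15) = 15*(-15) = -225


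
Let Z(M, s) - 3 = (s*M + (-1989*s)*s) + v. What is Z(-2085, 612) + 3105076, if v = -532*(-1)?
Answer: -743138425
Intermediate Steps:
v = 532
Z(M, s) = 535 - 1989*s² + M*s (Z(M, s) = 3 + ((s*M + (-1989*s)*s) + 532) = 3 + ((M*s - 1989*s²) + 532) = 3 + ((-1989*s² + M*s) + 532) = 3 + (532 - 1989*s² + M*s) = 535 - 1989*s² + M*s)
Z(-2085, 612) + 3105076 = (535 - 1989*612² - 2085*612) + 3105076 = (535 - 1989*374544 - 1276020) + 3105076 = (535 - 744968016 - 1276020) + 3105076 = -746243501 + 3105076 = -743138425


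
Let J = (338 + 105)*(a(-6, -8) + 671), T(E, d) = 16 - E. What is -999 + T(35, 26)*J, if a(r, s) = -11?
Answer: -5556219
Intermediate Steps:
J = 292380 (J = (338 + 105)*(-11 + 671) = 443*660 = 292380)
-999 + T(35, 26)*J = -999 + (16 - 1*35)*292380 = -999 + (16 - 35)*292380 = -999 - 19*292380 = -999 - 5555220 = -5556219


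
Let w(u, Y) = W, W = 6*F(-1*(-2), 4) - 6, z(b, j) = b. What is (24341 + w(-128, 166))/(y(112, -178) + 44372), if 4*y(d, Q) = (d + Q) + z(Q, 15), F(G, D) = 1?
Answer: 24341/44311 ≈ 0.54932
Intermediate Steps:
W = 0 (W = 6*1 - 6 = 6 - 6 = 0)
y(d, Q) = Q/2 + d/4 (y(d, Q) = ((d + Q) + Q)/4 = ((Q + d) + Q)/4 = (d + 2*Q)/4 = Q/2 + d/4)
w(u, Y) = 0
(24341 + w(-128, 166))/(y(112, -178) + 44372) = (24341 + 0)/(((½)*(-178) + (¼)*112) + 44372) = 24341/((-89 + 28) + 44372) = 24341/(-61 + 44372) = 24341/44311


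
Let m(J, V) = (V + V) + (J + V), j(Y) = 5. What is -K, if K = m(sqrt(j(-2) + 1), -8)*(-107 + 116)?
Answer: 216 - 9*sqrt(6) ≈ 193.95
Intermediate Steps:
m(J, V) = J + 3*V (m(J, V) = 2*V + (J + V) = J + 3*V)
K = -216 + 9*sqrt(6) (K = (sqrt(5 + 1) + 3*(-8))*(-107 + 116) = (sqrt(6) - 24)*9 = (-24 + sqrt(6))*9 = -216 + 9*sqrt(6) ≈ -193.95)
-K = -(-216 + 9*sqrt(6)) = 216 - 9*sqrt(6)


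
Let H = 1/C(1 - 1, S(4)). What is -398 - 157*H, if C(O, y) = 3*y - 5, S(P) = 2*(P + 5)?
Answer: -19659/49 ≈ -401.20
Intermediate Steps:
S(P) = 10 + 2*P (S(P) = 2*(5 + P) = 10 + 2*P)
C(O, y) = -5 + 3*y
H = 1/49 (H = 1/(-5 + 3*(10 + 2*4)) = 1/(-5 + 3*(10 + 8)) = 1/(-5 + 3*18) = 1/(-5 + 54) = 1/49 ≈ 0.020408)
-398 - 157*H = -398 - 157*1/49 = -398 - 157/49 = -19659/49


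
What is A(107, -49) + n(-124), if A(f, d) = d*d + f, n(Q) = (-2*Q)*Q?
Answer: -28244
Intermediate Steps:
n(Q) = -2*Q²
A(f, d) = f + d² (A(f, d) = d² + f = f + d²)
A(107, -49) + n(-124) = (107 + (-49)²) - 2*(-124)² = (107 + 2401) - 2*15376 = 2508 - 30752 = -28244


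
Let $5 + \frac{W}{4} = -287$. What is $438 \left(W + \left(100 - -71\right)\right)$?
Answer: $-436686$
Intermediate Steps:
$W = -1168$ ($W = -20 + 4 \left(-287\right) = -20 - 1148 = -1168$)
$438 \left(W + \left(100 - -71\right)\right) = 438 \left(-1168 + \left(100 - -71\right)\right) = 438 \left(-1168 + \left(100 + 71\right)\right) = 438 \left(-1168 + 171\right) = 438 \left(-997\right) = -436686$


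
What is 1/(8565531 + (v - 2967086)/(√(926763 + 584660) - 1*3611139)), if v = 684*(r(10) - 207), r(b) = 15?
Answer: 55848652614713647692/478373413198587793539013613 - 1549207*√1511423/478373413198587793539013613 ≈ 1.1675e-7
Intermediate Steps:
v = -131328 (v = 684*(15 - 207) = 684*(-192) = -131328)
1/(8565531 + (v - 2967086)/(√(926763 + 584660) - 1*3611139)) = 1/(8565531 + (-131328 - 2967086)/(√(926763 + 584660) - 1*3611139)) = 1/(8565531 - 3098414/(√1511423 - 3611139)) = 1/(8565531 - 3098414/(-3611139 + √1511423))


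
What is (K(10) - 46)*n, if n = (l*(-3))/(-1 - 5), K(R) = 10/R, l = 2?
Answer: -45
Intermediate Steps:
n = 1 (n = (2*(-3))/(-1 - 5) = -6/(-6) = -6*(-⅙) = 1)
(K(10) - 46)*n = (10/10 - 46)*1 = (10*(⅒) - 46)*1 = (1 - 46)*1 = -45*1 = -45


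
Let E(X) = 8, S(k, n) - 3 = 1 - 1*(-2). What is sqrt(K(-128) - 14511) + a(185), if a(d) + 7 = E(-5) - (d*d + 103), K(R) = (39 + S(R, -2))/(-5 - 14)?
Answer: -34327 + I*sqrt(5239326)/19 ≈ -34327.0 + 120.47*I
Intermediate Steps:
S(k, n) = 6 (S(k, n) = 3 + (1 - 1*(-2)) = 3 + (1 + 2) = 3 + 3 = 6)
K(R) = -45/19 (K(R) = (39 + 6)/(-5 - 14) = 45/(-19) = 45*(-1/19) = -45/19)
a(d) = -102 - d**2 (a(d) = -7 + (8 - (d*d + 103)) = -7 + (8 - (d**2 + 103)) = -7 + (8 - (103 + d**2)) = -7 + (8 + (-103 - d**2)) = -7 + (-95 - d**2) = -102 - d**2)
sqrt(K(-128) - 14511) + a(185) = sqrt(-45/19 - 14511) + (-102 - 1*185**2) = sqrt(-275754/19) + (-102 - 1*34225) = I*sqrt(5239326)/19 + (-102 - 34225) = I*sqrt(5239326)/19 - 34327 = -34327 + I*sqrt(5239326)/19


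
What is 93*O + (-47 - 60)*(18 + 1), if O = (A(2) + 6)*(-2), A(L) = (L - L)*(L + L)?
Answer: -3149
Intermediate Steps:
A(L) = 0 (A(L) = 0*(2*L) = 0)
O = -12 (O = (0 + 6)*(-2) = 6*(-2) = -12)
93*O + (-47 - 60)*(18 + 1) = 93*(-12) + (-47 - 60)*(18 + 1) = -1116 - 107*19 = -1116 - 2033 = -3149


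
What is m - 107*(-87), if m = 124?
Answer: 9433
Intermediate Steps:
m - 107*(-87) = 124 - 107*(-87) = 124 + 9309 = 9433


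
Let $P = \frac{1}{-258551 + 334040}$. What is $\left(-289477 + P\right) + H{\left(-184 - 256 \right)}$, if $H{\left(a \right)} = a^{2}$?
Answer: $- \frac{7237658852}{75489} \approx -95877.0$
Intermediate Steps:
$P = \frac{1}{75489} \approx 1.3247 \cdot 10^{-5}$
$\left(-289477 + P\right) + H{\left(-184 - 256 \right)} = \left(-289477 + \frac{1}{75489}\right) + \left(-184 - 256\right)^{2} = - \frac{21852329252}{75489} + \left(-184 - 256\right)^{2} = - \frac{21852329252}{75489} + \left(-440\right)^{2} = - \frac{21852329252}{75489} + 193600 = - \frac{7237658852}{75489}$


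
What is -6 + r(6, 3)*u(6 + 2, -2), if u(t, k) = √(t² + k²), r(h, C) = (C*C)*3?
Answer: -6 + 54*√17 ≈ 216.65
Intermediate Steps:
r(h, C) = 3*C² (r(h, C) = C²*3 = 3*C²)
u(t, k) = √(k² + t²)
-6 + r(6, 3)*u(6 + 2, -2) = -6 + (3*3²)*√((-2)² + (6 + 2)²) = -6 + (3*9)*√(4 + 8²) = -6 + 27*√(4 + 64) = -6 + 27*√68 = -6 + 27*(2*√17) = -6 + 54*√17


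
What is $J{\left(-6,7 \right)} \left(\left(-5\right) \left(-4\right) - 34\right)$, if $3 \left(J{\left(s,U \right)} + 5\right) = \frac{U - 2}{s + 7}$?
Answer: $\frac{140}{3} \approx 46.667$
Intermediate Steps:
$J{\left(s,U \right)} = -5 + \frac{-2 + U}{3 \left(7 + s\right)}$ ($J{\left(s,U \right)} = -5 + \frac{\left(U - 2\right) \frac{1}{s + 7}}{3} = -5 + \frac{\left(-2 + U\right) \frac{1}{7 + s}}{3} = -5 + \frac{\frac{1}{7 + s} \left(-2 + U\right)}{3} = -5 + \frac{-2 + U}{3 \left(7 + s\right)}$)
$J{\left(-6,7 \right)} \left(\left(-5\right) \left(-4\right) - 34\right) = \frac{-107 + 7 - -90}{3 \left(7 - 6\right)} \left(\left(-5\right) \left(-4\right) - 34\right) = \frac{-107 + 7 + 90}{3 \cdot 1} \left(20 - 34\right) = \frac{1}{3} \cdot 1 \left(-10\right) \left(-14\right) = \left(- \frac{10}{3}\right) \left(-14\right) = \frac{140}{3}$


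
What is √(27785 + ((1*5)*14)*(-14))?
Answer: √26805 ≈ 163.72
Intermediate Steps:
√(27785 + ((1*5)*14)*(-14)) = √(27785 + (5*14)*(-14)) = √(27785 + 70*(-14)) = √(27785 - 980) = √26805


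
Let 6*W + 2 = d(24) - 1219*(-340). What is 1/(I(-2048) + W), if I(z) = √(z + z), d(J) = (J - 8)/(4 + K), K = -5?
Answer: 621663/42940579705 - 576*I/42940579705 ≈ 1.4477e-5 - 1.3414e-8*I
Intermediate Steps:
d(J) = 8 - J (d(J) = (J - 8)/(4 - 5) = (-8 + J)/(-1) = (-8 + J)*(-1) = 8 - J)
I(z) = √2*√z (I(z) = √(2*z) = √2*√z)
W = 207221/3 (W = -⅓ + ((8 - 1*24) - 1219*(-340))/6 = -⅓ + ((8 - 24) + 414460)/6 = -⅓ + (-16 + 414460)/6 = -⅓ + (⅙)*414444 = -⅓ + 69074 = 207221/3 ≈ 69074.)
1/(I(-2048) + W) = 1/(√2*√(-2048) + 207221/3) = 1/(√2*(32*I*√2) + 207221/3) = 1/(64*I + 207221/3) = 1/(207221/3 + 64*I) = 9*(207221/3 - 64*I)/42940579705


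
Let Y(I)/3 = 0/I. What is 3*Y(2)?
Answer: 0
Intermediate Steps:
Y(I) = 0 (Y(I) = 3*(0/I) = 3*0 = 0)
3*Y(2) = 3*0 = 0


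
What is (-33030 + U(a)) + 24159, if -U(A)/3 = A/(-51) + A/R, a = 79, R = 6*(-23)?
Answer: -6932145/782 ≈ -8864.6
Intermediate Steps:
R = -138
U(A) = 63*A/782 (U(A) = -3*(A/(-51) + A/(-138)) = -3*(A*(-1/51) + A*(-1/138)) = -3*(-A/51 - A/138) = -(-63)*A/782 = 63*A/782)
(-33030 + U(a)) + 24159 = (-33030 + (63/782)*79) + 24159 = (-33030 + 4977/782) + 24159 = -25824483/782 + 24159 = -6932145/782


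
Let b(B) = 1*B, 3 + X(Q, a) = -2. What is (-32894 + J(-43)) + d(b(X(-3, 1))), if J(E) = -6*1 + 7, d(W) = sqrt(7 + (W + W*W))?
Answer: -32893 + 3*sqrt(3) ≈ -32888.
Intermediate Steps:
X(Q, a) = -5 (X(Q, a) = -3 - 2 = -5)
b(B) = B
d(W) = sqrt(7 + W + W**2) (d(W) = sqrt(7 + (W + W**2)) = sqrt(7 + W + W**2))
J(E) = 1 (J(E) = -6 + 7 = 1)
(-32894 + J(-43)) + d(b(X(-3, 1))) = (-32894 + 1) + sqrt(7 - 5 + (-5)**2) = -32893 + sqrt(7 - 5 + 25) = -32893 + sqrt(27) = -32893 + 3*sqrt(3)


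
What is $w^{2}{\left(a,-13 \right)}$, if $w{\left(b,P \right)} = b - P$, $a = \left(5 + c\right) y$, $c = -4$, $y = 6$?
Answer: $361$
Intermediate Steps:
$a = 6$ ($a = \left(5 - 4\right) 6 = 1 \cdot 6 = 6$)
$w^{2}{\left(a,-13 \right)} = \left(6 - -13\right)^{2} = \left(6 + 13\right)^{2} = 19^{2} = 361$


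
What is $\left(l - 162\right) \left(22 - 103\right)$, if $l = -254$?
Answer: $33696$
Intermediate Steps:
$\left(l - 162\right) \left(22 - 103\right) = \left(-254 - 162\right) \left(22 - 103\right) = - 416 \left(22 - 103\right) = \left(-416\right) \left(-81\right) = 33696$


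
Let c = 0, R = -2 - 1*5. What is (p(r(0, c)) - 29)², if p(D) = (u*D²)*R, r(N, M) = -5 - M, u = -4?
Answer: 450241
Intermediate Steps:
R = -7 (R = -2 - 5 = -7)
p(D) = 28*D² (p(D) = -4*D²*(-7) = 28*D²)
(p(r(0, c)) - 29)² = (28*(-5 - 1*0)² - 29)² = (28*(-5 + 0)² - 29)² = (28*(-5)² - 29)² = (28*25 - 29)² = (700 - 29)² = 671² = 450241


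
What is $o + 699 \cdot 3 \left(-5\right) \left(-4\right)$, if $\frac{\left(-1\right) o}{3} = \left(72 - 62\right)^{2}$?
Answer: $41640$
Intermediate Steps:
$o = -300$ ($o = - 3 \left(72 - 62\right)^{2} = - 3 \cdot 10^{2} = \left(-3\right) 100 = -300$)
$o + 699 \cdot 3 \left(-5\right) \left(-4\right) = -300 + 699 \cdot 3 \left(-5\right) \left(-4\right) = -300 + 699 \left(\left(-15\right) \left(-4\right)\right) = -300 + 699 \cdot 60 = -300 + 41940 = 41640$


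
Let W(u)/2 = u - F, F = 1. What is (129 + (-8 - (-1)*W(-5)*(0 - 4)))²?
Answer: 28561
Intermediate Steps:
W(u) = -2 + 2*u (W(u) = 2*(u - 1*1) = 2*(u - 1) = 2*(-1 + u) = -2 + 2*u)
(129 + (-8 - (-1)*W(-5)*(0 - 4)))² = (129 + (-8 - (-1)*(-2 + 2*(-5))*(0 - 4)))² = (129 + (-8 - (-1)*(-2 - 10)*(-4)))² = (129 + (-8 - (-1)*(-12*(-4))))² = (129 + (-8 - (-1)*48))² = (129 + (-8 - 1*(-48)))² = (129 + (-8 + 48))² = (129 + 40)² = 169² = 28561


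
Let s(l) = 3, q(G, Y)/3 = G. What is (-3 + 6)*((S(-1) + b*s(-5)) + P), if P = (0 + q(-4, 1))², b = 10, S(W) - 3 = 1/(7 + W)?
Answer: 1063/2 ≈ 531.50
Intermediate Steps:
q(G, Y) = 3*G
S(W) = 3 + 1/(7 + W)
P = 144 (P = (0 + 3*(-4))² = (0 - 12)² = (-12)² = 144)
(-3 + 6)*((S(-1) + b*s(-5)) + P) = (-3 + 6)*(((22 + 3*(-1))/(7 - 1) + 10*3) + 144) = 3*(((22 - 3)/6 + 30) + 144) = 3*(((⅙)*19 + 30) + 144) = 3*((19/6 + 30) + 144) = 3*(199/6 + 144) = 3*(1063/6) = 1063/2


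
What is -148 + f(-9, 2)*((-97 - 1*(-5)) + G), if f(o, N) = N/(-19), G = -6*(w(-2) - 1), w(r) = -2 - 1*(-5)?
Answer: -2604/19 ≈ -137.05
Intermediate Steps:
w(r) = 3 (w(r) = -2 + 5 = 3)
G = -12 (G = -6*(3 - 1) = -6*2 = -12)
f(o, N) = -N/19 (f(o, N) = N*(-1/19) = -N/19)
-148 + f(-9, 2)*((-97 - 1*(-5)) + G) = -148 + (-1/19*2)*((-97 - 1*(-5)) - 12) = -148 - 2*((-97 + 5) - 12)/19 = -148 - 2*(-92 - 12)/19 = -148 - 2/19*(-104) = -148 + 208/19 = -2604/19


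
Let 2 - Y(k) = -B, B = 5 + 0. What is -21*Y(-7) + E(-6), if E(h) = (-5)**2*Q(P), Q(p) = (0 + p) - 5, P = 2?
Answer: -222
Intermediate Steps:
B = 5
Q(p) = -5 + p (Q(p) = p - 5 = -5 + p)
E(h) = -75 (E(h) = (-5)**2*(-5 + 2) = 25*(-3) = -75)
Y(k) = 7 (Y(k) = 2 - (-1)*5 = 2 - 1*(-5) = 2 + 5 = 7)
-21*Y(-7) + E(-6) = -21*7 - 75 = -147 - 75 = -222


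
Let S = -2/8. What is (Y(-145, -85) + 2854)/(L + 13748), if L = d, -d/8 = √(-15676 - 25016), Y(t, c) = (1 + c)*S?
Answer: 9881375/47902948 + 2875*I*√10173/11975737 ≈ 0.20628 + 0.024214*I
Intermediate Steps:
S = -¼ (S = -2*⅛ = -¼ ≈ -0.25000)
Y(t, c) = -¼ - c/4 (Y(t, c) = (1 + c)*(-¼) = -¼ - c/4)
d = -16*I*√10173 (d = -8*√(-15676 - 25016) = -16*I*√10173 ≈ -1613.8*I)
L = -16*I*√10173 ≈ -1613.8*I
(Y(-145, -85) + 2854)/(L + 13748) = ((-¼ - ¼*(-85)) + 2854)/(-16*I*√10173 + 13748) = ((-¼ + 85/4) + 2854)/(13748 - 16*I*√10173) = (21 + 2854)/(13748 - 16*I*√10173) = 2875/(13748 - 16*I*√10173)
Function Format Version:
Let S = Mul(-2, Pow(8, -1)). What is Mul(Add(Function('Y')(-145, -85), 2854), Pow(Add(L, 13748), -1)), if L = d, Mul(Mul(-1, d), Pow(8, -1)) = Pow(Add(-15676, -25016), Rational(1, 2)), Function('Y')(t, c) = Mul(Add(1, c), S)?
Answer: Add(Rational(9881375, 47902948), Mul(Rational(2875, 11975737), I, Pow(10173, Rational(1, 2)))) ≈ Add(0.20628, Mul(0.024214, I))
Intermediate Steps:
S = Rational(-1, 4) (S = Mul(-2, Rational(1, 8)) = Rational(-1, 4) ≈ -0.25000)
Function('Y')(t, c) = Add(Rational(-1, 4), Mul(Rational(-1, 4), c)) (Function('Y')(t, c) = Mul(Add(1, c), Rational(-1, 4)) = Add(Rational(-1, 4), Mul(Rational(-1, 4), c)))
d = Mul(-16, I, Pow(10173, Rational(1, 2))) (d = Mul(-8, Pow(Add(-15676, -25016), Rational(1, 2))) = Mul(-8, Pow(-40692, Rational(1, 2))) = Mul(-8, Mul(2, I, Pow(10173, Rational(1, 2)))) = Mul(-16, I, Pow(10173, Rational(1, 2))) ≈ Mul(-1613.8, I))
L = Mul(-16, I, Pow(10173, Rational(1, 2))) ≈ Mul(-1613.8, I)
Mul(Add(Function('Y')(-145, -85), 2854), Pow(Add(L, 13748), -1)) = Mul(Add(Add(Rational(-1, 4), Mul(Rational(-1, 4), -85)), 2854), Pow(Add(Mul(-16, I, Pow(10173, Rational(1, 2))), 13748), -1)) = Mul(Add(Add(Rational(-1, 4), Rational(85, 4)), 2854), Pow(Add(13748, Mul(-16, I, Pow(10173, Rational(1, 2)))), -1)) = Mul(Add(21, 2854), Pow(Add(13748, Mul(-16, I, Pow(10173, Rational(1, 2)))), -1)) = Mul(2875, Pow(Add(13748, Mul(-16, I, Pow(10173, Rational(1, 2)))), -1))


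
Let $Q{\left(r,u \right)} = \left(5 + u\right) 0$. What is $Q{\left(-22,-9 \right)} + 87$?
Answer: $87$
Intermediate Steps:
$Q{\left(r,u \right)} = 0$
$Q{\left(-22,-9 \right)} + 87 = 0 + 87 = 87$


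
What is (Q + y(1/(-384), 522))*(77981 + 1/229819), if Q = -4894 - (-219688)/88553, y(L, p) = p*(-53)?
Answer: -51668911690166916480/20351161907 ≈ -2.5389e+9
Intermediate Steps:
y(L, p) = -53*p
Q = -433158694/88553 (Q = -4894 - (-219688)/88553 = -4894 - 1*(-219688/88553) = -4894 + 219688/88553 = -433158694/88553 ≈ -4891.5)
(Q + y(1/(-384), 522))*(77981 + 1/229819) = (-433158694/88553 - 53*522)*(77981 + 1/229819) = (-433158694/88553 - 27666)*(77981 + 1/229819) = -2883065992/88553*17921515440/229819 = -51668911690166916480/20351161907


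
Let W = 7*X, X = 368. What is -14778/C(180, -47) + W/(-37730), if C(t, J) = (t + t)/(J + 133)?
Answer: -3805737/1078 ≈ -3530.4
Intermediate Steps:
C(t, J) = 2*t/(133 + J) (C(t, J) = (2*t)/(133 + J) = 2*t/(133 + J))
W = 2576 (W = 7*368 = 2576)
-14778/C(180, -47) + W/(-37730) = -14778/(2*180/(133 - 47)) + 2576/(-37730) = -14778/(2*180/86) + 2576*(-1/37730) = -14778/(2*180*(1/86)) - 184/2695 = -14778/180/43 - 184/2695 = -14778*43/180 - 184/2695 = -35303/10 - 184/2695 = -3805737/1078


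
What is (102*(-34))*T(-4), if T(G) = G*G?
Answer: -55488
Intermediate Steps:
T(G) = G**2
(102*(-34))*T(-4) = (102*(-34))*(-4)**2 = -3468*16 = -55488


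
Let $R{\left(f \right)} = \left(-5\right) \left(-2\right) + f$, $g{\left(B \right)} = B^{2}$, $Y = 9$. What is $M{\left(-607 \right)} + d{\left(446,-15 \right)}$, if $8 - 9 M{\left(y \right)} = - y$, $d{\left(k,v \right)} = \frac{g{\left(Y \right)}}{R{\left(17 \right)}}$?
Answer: $- \frac{572}{9} \approx -63.556$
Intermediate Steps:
$R{\left(f \right)} = 10 + f$
$d{\left(k,v \right)} = 3$ ($d{\left(k,v \right)} = \frac{9^{2}}{10 + 17} = \frac{81}{27} = 81 \cdot \frac{1}{27} = 3$)
$M{\left(y \right)} = \frac{8}{9} + \frac{y}{9}$ ($M{\left(y \right)} = \frac{8}{9} - \frac{\left(-1\right) y}{9} = \frac{8}{9} + \frac{y}{9}$)
$M{\left(-607 \right)} + d{\left(446,-15 \right)} = \left(\frac{8}{9} + \frac{1}{9} \left(-607\right)\right) + 3 = \left(\frac{8}{9} - \frac{607}{9}\right) + 3 = - \frac{599}{9} + 3 = - \frac{572}{9}$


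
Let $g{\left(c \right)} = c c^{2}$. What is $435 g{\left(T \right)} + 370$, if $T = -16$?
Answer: $-1781390$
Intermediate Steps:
$g{\left(c \right)} = c^{3}$
$435 g{\left(T \right)} + 370 = 435 \left(-16\right)^{3} + 370 = 435 \left(-4096\right) + 370 = -1781760 + 370 = -1781390$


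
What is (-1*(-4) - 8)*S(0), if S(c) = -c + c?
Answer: 0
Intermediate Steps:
S(c) = 0
(-1*(-4) - 8)*S(0) = (-1*(-4) - 8)*0 = (4 - 8)*0 = -4*0 = 0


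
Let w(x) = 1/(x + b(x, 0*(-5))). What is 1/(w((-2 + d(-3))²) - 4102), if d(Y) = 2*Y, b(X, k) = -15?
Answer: -49/200997 ≈ -0.00024378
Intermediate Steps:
w(x) = 1/(-15 + x) (w(x) = 1/(x - 15) = 1/(-15 + x))
1/(w((-2 + d(-3))²) - 4102) = 1/(1/(-15 + (-2 + 2*(-3))²) - 4102) = 1/(1/(-15 + (-2 - 6)²) - 4102) = 1/(1/(-15 + (-8)²) - 4102) = 1/(1/(-15 + 64) - 4102) = 1/(1/49 - 4102) = 1/(-200997/49) = -49/200997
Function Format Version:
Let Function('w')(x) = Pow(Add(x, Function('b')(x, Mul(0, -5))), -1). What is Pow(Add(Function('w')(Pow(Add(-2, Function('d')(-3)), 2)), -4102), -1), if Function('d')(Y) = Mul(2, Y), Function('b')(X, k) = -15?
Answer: Rational(-49, 200997) ≈ -0.00024378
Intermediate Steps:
Function('w')(x) = Pow(Add(-15, x), -1) (Function('w')(x) = Pow(Add(x, -15), -1) = Pow(Add(-15, x), -1))
Pow(Add(Function('w')(Pow(Add(-2, Function('d')(-3)), 2)), -4102), -1) = Pow(Add(Pow(Add(-15, Pow(Add(-2, Mul(2, -3)), 2)), -1), -4102), -1) = Pow(Add(Pow(Add(-15, Pow(Add(-2, -6), 2)), -1), -4102), -1) = Pow(Add(Pow(Add(-15, Pow(-8, 2)), -1), -4102), -1) = Pow(Add(Pow(Add(-15, 64), -1), -4102), -1) = Pow(Add(Pow(49, -1), -4102), -1) = Pow(Add(Rational(1, 49), -4102), -1) = Pow(Rational(-200997, 49), -1) = Rational(-49, 200997)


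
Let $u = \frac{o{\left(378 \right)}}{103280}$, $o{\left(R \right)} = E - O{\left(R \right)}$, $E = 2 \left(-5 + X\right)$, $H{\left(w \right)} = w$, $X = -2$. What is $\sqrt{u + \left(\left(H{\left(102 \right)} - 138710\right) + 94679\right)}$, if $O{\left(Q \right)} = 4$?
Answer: $\frac{3 i \sqrt{3254027997310}}{25820} \approx 209.59 i$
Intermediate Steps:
$E = -14$ ($E = 2 \left(-5 - 2\right) = 2 \left(-7\right) = -14$)
$o{\left(R \right)} = -18$ ($o{\left(R \right)} = -14 - 4 = -18$)
$u = - \frac{9}{51640}$ ($u = - \frac{18}{103280} = \left(-18\right) \frac{1}{103280} = - \frac{9}{51640} \approx -0.00017428$)
$\sqrt{u + \left(\left(H{\left(102 \right)} - 138710\right) + 94679\right)} = \sqrt{- \frac{9}{51640} + \left(\left(102 - 138710\right) + 94679\right)} = \sqrt{- \frac{9}{51640} + \left(-138608 + 94679\right)} = \sqrt{- \frac{9}{51640} - 43929} = \sqrt{- \frac{2268493569}{51640}} = \frac{3 i \sqrt{3254027997310}}{25820}$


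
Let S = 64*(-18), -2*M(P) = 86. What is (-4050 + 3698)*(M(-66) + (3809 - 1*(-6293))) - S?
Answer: -3539616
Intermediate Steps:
M(P) = -43 (M(P) = -½*86 = -43)
S = -1152
(-4050 + 3698)*(M(-66) + (3809 - 1*(-6293))) - S = (-4050 + 3698)*(-43 + (3809 - 1*(-6293))) - 1*(-1152) = -352*(-43 + (3809 + 6293)) + 1152 = -352*(-43 + 10102) + 1152 = -352*10059 + 1152 = -3540768 + 1152 = -3539616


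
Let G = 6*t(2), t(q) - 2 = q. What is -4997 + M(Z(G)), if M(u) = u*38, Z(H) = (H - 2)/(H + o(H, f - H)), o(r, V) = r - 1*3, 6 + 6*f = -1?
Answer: -224029/45 ≈ -4978.4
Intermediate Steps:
f = -7/6 (f = -1 + (1/6)*(-1) = -1 - 1/6 = -7/6 ≈ -1.1667)
t(q) = 2 + q
o(r, V) = -3 + r (o(r, V) = r - 3 = -3 + r)
G = 24 (G = 6*(2 + 2) = 6*4 = 24)
Z(H) = (-2 + H)/(-3 + 2*H) (Z(H) = (H - 2)/(H + (-3 + H)) = (-2 + H)/(-3 + 2*H))
M(u) = 38*u
-4997 + M(Z(G)) = -4997 + 38*((-2 + 24)/(-3 + 2*24)) = -4997 + 38*(22/(-3 + 48)) = -4997 + 38*(22/45) = -4997 + 836/45 = -224029/45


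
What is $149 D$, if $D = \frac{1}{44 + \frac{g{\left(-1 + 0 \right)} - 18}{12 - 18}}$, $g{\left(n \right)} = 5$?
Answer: $\frac{894}{277} \approx 3.2274$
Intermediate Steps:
$D = \frac{6}{277}$ ($D = \frac{1}{44 + \frac{5 - 18}{12 - 18}} = \frac{1}{44 - \frac{13}{-6}} = \frac{1}{44 - - \frac{13}{6}} = \frac{1}{44 + \frac{13}{6}} = \frac{1}{\frac{277}{6}} = \frac{6}{277} \approx 0.021661$)
$149 D = 149 \cdot \frac{6}{277} = \frac{894}{277}$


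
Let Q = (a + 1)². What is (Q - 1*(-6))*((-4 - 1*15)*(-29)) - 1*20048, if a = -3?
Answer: -14538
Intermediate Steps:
Q = 4 (Q = (-3 + 1)² = (-2)² = 4)
(Q - 1*(-6))*((-4 - 1*15)*(-29)) - 1*20048 = (4 - 1*(-6))*((-4 - 1*15)*(-29)) - 1*20048 = (4 + 6)*((-4 - 15)*(-29)) - 20048 = 10*(-19*(-29)) - 20048 = 10*551 - 20048 = 5510 - 20048 = -14538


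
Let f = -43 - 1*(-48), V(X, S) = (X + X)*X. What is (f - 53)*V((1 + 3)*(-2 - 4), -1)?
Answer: -55296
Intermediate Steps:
V(X, S) = 2*X² (V(X, S) = (2*X)*X = 2*X²)
f = 5 (f = -43 + 48 = 5)
(f - 53)*V((1 + 3)*(-2 - 4), -1) = (5 - 53)*(2*((1 + 3)*(-2 - 4))²) = -96*(4*(-6))² = -96*(-24)² = -96*576 = -48*1152 = -55296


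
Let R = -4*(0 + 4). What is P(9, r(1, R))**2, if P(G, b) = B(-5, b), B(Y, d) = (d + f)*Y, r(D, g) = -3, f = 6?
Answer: 225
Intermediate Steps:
R = -16 (R = -4*4 = -16)
B(Y, d) = Y*(6 + d) (B(Y, d) = (d + 6)*Y = (6 + d)*Y = Y*(6 + d))
P(G, b) = -30 - 5*b (P(G, b) = -5*(6 + b) = -30 - 5*b)
P(9, r(1, R))**2 = (-30 - 5*(-3))**2 = (-30 + 15)**2 = (-15)**2 = 225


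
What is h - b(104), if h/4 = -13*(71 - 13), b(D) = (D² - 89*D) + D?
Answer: -4680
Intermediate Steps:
b(D) = D² - 88*D
h = -3016 (h = 4*(-13*(71 - 13)) = 4*(-13*58) = 4*(-754) = -3016)
h - b(104) = -3016 - 104*(-88 + 104) = -3016 - 104*16 = -3016 - 1*1664 = -3016 - 1664 = -4680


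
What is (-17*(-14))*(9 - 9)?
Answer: 0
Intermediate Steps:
(-17*(-14))*(9 - 9) = 238*0 = 0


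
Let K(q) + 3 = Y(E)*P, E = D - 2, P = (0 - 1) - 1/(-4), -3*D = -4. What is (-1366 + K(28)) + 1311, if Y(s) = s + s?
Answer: -57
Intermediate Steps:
D = 4/3 (D = -⅓*(-4) = 4/3 ≈ 1.3333)
P = -¾ (P = -1 - 1*(-¼) = -1 + ¼ = -¾ ≈ -0.75000)
E = -⅔ (E = 4/3 - 2 = -⅔ ≈ -0.66667)
Y(s) = 2*s
K(q) = -2 (K(q) = -3 + (2*(-⅔))*(-¾) = -3 - 4/3*(-¾) = -3 + 1 = -2)
(-1366 + K(28)) + 1311 = (-1366 - 2) + 1311 = -1368 + 1311 = -57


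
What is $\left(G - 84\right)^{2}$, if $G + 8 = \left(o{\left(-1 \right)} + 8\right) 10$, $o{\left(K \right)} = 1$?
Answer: $4$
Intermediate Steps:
$G = 82$ ($G = -8 + \left(1 + 8\right) 10 = -8 + 9 \cdot 10 = -8 + 90 = 82$)
$\left(G - 84\right)^{2} = \left(82 - 84\right)^{2} = \left(-2\right)^{2} = 4$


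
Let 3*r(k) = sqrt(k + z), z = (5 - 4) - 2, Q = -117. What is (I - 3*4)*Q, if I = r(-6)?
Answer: 1404 - 39*I*sqrt(7) ≈ 1404.0 - 103.18*I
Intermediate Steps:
z = -1 (z = 1 - 2 = -1)
r(k) = sqrt(-1 + k)/3 (r(k) = sqrt(k - 1)/3 = sqrt(-1 + k)/3)
I = I*sqrt(7)/3 (I = sqrt(-1 - 6)/3 = sqrt(-7)/3 = (I*sqrt(7))/3 = I*sqrt(7)/3 ≈ 0.88192*I)
(I - 3*4)*Q = (I*sqrt(7)/3 - 3*4)*(-117) = (I*sqrt(7)/3 - 12)*(-117) = (-12 + I*sqrt(7)/3)*(-117) = 1404 - 39*I*sqrt(7)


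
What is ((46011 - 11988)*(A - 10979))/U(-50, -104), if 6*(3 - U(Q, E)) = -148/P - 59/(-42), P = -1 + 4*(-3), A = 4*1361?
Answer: -123385498236/569 ≈ -2.1685e+8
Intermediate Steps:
A = 5444
P = -13 (P = -1 - 12 = -13)
U(Q, E) = 2845/3276 (U(Q, E) = 3 - (-148/(-13) - 59/(-42))/6 = 3 - (-148*(-1/13) - 59*(-1/42))/6 = 3 - (148/13 + 59/42)/6 = 3 - ⅙*6983/546 = 3 - 6983/3276 = 2845/3276)
((46011 - 11988)*(A - 10979))/U(-50, -104) = ((46011 - 11988)*(5444 - 10979))/(2845/3276) = (34023*(-5535))*(3276/2845) = -188317305*3276/2845 = -123385498236/569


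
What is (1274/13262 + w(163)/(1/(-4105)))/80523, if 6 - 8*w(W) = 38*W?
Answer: 42109735759/1067896026 ≈ 39.432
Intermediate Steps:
w(W) = ¾ - 19*W/4
(1274/13262 + w(163)/(1/(-4105)))/80523 = (1274/13262 + (¾ - 19/4*163)/(1/(-4105)))/80523 = (1274*(1/13262) + (¾ - 3097/4)/(-1/4105))*(1/80523) = (637/6631 - 1547/2*(-4105))*(1/80523) = (637/6631 + 6350435/2)*(1/80523) = (42109735759/13262)*(1/80523) = 42109735759/1067896026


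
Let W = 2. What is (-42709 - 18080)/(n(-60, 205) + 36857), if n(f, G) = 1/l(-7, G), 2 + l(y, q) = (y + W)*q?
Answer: -62430303/37852138 ≈ -1.6493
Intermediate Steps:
l(y, q) = -2 + q*(2 + y) (l(y, q) = -2 + (y + 2)*q = -2 + (2 + y)*q = -2 + q*(2 + y))
n(f, G) = 1/(-2 - 5*G) (n(f, G) = 1/(-2 + 2*G + G*(-7)) = 1/(-2 + 2*G - 7*G) = 1/(-2 - 5*G))
(-42709 - 18080)/(n(-60, 205) + 36857) = (-42709 - 18080)/(1/(-2 - 5*205) + 36857) = -60789/(1/(-2 - 1025) + 36857) = -60789/(1/(-1027) + 36857) = -60789/(-1/1027 + 36857) = -60789/37852138/1027 = -60789*1027/37852138 = -62430303/37852138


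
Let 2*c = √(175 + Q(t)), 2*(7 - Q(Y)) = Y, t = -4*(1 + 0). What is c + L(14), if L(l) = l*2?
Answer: 28 + √46 ≈ 34.782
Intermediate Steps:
t = -4 (t = -4*1 = -4)
Q(Y) = 7 - Y/2
L(l) = 2*l
c = √46 (c = √(175 + (7 - ½*(-4)))/2 = √(175 + (7 + 2))/2 = √(175 + 9)/2 = √184/2 = (2*√46)/2 = √46 ≈ 6.7823)
c + L(14) = √46 + 2*14 = √46 + 28 = 28 + √46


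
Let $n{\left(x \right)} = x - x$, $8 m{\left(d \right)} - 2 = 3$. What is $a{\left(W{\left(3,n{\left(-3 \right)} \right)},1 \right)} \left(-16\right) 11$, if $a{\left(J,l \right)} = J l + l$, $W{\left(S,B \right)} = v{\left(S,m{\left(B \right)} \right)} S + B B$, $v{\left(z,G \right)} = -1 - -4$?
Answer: $-1760$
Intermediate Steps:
$m{\left(d \right)} = \frac{5}{8}$ ($m{\left(d \right)} = \frac{1}{4} + \frac{1}{8} \cdot 3 = \frac{1}{4} + \frac{3}{8} = \frac{5}{8}$)
$v{\left(z,G \right)} = 3$ ($v{\left(z,G \right)} = -1 + 4 = 3$)
$n{\left(x \right)} = 0$
$W{\left(S,B \right)} = B^{2} + 3 S$ ($W{\left(S,B \right)} = 3 S + B B = 3 S + B^{2} = B^{2} + 3 S$)
$a{\left(J,l \right)} = l + J l$
$a{\left(W{\left(3,n{\left(-3 \right)} \right)},1 \right)} \left(-16\right) 11 = 1 \left(1 + \left(0^{2} + 3 \cdot 3\right)\right) \left(-16\right) 11 = 1 \left(1 + \left(0 + 9\right)\right) \left(-16\right) 11 = 1 \left(1 + 9\right) \left(-16\right) 11 = 1 \cdot 10 \left(-16\right) 11 = 10 \left(-16\right) 11 = \left(-160\right) 11 = -1760$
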